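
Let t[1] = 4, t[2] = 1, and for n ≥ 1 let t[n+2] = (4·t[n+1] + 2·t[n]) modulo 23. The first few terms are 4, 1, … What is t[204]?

We have t[1] = 4, t[2] = 1, t[3] = 12, t[4] = 4, t[5] = 17, t[6] = 7, t[7] = 16, t[8] = 9, t[9] = 22, t[10] = 14, t[11] = 8, t[12] = 14, t[13] = 3, t[14] = 17, t[15] = 5, t[16] = 8, t[17] = 19, t[18] = 0, t[19] = 15, t[20] = 14, t[21] = 17, t[22] = 4, t[23] = 4, t[24] = 1.
Since (t[23], t[24]) = (t[1], t[2]) = (4, 1) (two consecutive terms determine the rest), the sequence is periodic with period 22.
So t[204] = t[1 + ((204-1) mod 22)] = t[6] = 7.

7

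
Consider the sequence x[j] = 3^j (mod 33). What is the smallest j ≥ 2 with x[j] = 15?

Computing terms: x[1] = 3, x[2] = 9, x[3] = 27, x[4] = 15, x[5] = 12, x[6] = 3.
The sequence repeats with period 5.
The value 15 first appears (with j ≥ 2) at x[4].

4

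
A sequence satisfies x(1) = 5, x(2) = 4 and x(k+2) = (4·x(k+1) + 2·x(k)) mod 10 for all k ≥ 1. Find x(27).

6

Computing terms: x(1) = 5, x(2) = 4, x(3) = 6, x(4) = 2, x(5) = 0, x(6) = 4, x(7) = 6.
Since (x(6), x(7)) = (x(2), x(3)) = (4, 6) (two consecutive terms determine the rest), the sequence is eventually periodic: after a pre-period of length 1 it cycles with period 4.
For k ≥ 2, x(k) depends only on (k - 2) mod 4. (27 - 2) mod 4 = 1, so x(27) = x(3) = 6.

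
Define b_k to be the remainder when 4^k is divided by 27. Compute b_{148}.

Computing terms: b_0 = 1; b_1 = 4; b_2 = 16; b_3 = 10; b_4 = 13; b_5 = 25; b_6 = 19; b_7 = 22; b_8 = 7; b_9 = 1.
Since b_9 = b_0 = 1, the sequence is periodic with period 9.
(148 - 0) mod 9 = 4, so b_{148} = b_4 = 13.

13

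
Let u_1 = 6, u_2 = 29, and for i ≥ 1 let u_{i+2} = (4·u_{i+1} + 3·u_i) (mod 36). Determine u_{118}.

29

u_1 = 6,  u_2 = 29,  u_3 = 26,  u_4 = 11,  u_5 = 14,  u_6 = 17,  u_7 = 2,  u_8 = 23,  u_9 = 26,  u_{10} = 29,  u_{11} = 14,  u_{12} = 35,  u_{13} = 2,  u_{14} = 5,  u_{15} = 26,  u_{16} = 11.
Since (u_{15}, u_{16}) = (u_3, u_4) = (26, 11) (two consecutive terms determine the rest), the sequence is eventually periodic: after a pre-period of length 2 it cycles with period 12.
For i ≥ 3, u_i depends only on (i - 3) mod 12. (118 - 3) mod 12 = 7, so u_{118} = u_{10} = 29.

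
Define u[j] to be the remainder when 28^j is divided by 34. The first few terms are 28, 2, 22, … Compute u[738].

We have u[1] = 28; u[2] = 2; u[3] = 22; u[4] = 4; u[5] = 10; u[6] = 8; u[7] = 20; u[8] = 16; u[9] = 6; u[10] = 32; u[11] = 12; u[12] = 30; u[13] = 24; u[14] = 26; u[15] = 14; u[16] = 18; u[17] = 28.
Since u[17] = u[1] = 28, the sequence is periodic with period 16.
So u[738] = u[1 + ((738-1) mod 16)] = u[2] = 2.

2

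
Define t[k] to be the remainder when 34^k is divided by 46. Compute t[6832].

12

Computing terms: t[0] = 1, t[1] = 34, t[2] = 6, t[3] = 20, t[4] = 36, t[5] = 28, t[6] = 32, t[7] = 30, t[8] = 8, t[9] = 42, t[10] = 2, t[11] = 22, t[12] = 12, t[13] = 40, t[14] = 26, t[15] = 10, t[16] = 18, t[17] = 14, t[18] = 16, t[19] = 38, t[20] = 4, t[21] = 44, t[22] = 24, t[23] = 34.
Since t[23] = t[1] = 34, the sequence is eventually periodic: after a pre-period of length 1 it cycles with period 22.
For k ≥ 1, t[k] depends only on (k - 1) mod 22. (6832 - 1) mod 22 = 11, so t[6832] = t[12] = 12.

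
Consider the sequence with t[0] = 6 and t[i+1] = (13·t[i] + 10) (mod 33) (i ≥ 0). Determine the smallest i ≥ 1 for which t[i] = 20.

29

Computing terms: t[0] = 6; t[1] = 22; t[2] = 32; t[3] = 30; t[4] = 4; t[5] = 29; t[6] = 24; t[7] = 25; t[8] = 5; t[9] = 9; t[10] = 28; t[11] = 11; t[12] = 21; t[13] = 19; t[14] = 26; t[15] = 18; t[16] = 13; t[17] = 14; t[18] = 27; t[19] = 31; t[20] = 17; t[21] = 0; t[22] = 10; t[23] = 8; t[24] = 15; t[25] = 7; t[26] = 2; t[27] = 3; t[28] = 16; t[29] = 20; t[30] = 6.
The sequence repeats with period 30.
The value 20 first appears (with i ≥ 1) at t[29].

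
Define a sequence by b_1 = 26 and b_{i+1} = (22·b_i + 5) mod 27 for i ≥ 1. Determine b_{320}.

25

b_1 = 26, b_2 = 10, b_3 = 9, b_4 = 14, b_5 = 16, b_6 = 6, b_7 = 2, b_8 = 22, b_9 = 3, b_{10} = 17, b_{11} = 1, b_{12} = 0, b_{13} = 5, b_{14} = 7, b_{15} = 24, b_{16} = 20, b_{17} = 13, b_{18} = 21, b_{19} = 8, b_{20} = 19, b_{21} = 18, b_{22} = 23, b_{23} = 25, b_{24} = 15, b_{25} = 11, b_{26} = 4, b_{27} = 12, b_{28} = 26.
Since b_{28} = b_1 = 26, the sequence is periodic with period 27.
So b_{320} = b_{1 + ((320-1) mod 27)} = b_{23} = 25.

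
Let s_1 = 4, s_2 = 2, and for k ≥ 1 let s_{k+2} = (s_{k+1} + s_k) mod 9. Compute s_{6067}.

0

Computing terms: s_1 = 4, s_2 = 2, s_3 = 6, s_4 = 8, s_5 = 5, s_6 = 4, s_7 = 0, s_8 = 4, s_9 = 4, s_{10} = 8, s_{11} = 3, s_{12} = 2, s_{13} = 5, s_{14} = 7, s_{15} = 3, s_{16} = 1, s_{17} = 4, s_{18} = 5, s_{19} = 0, s_{20} = 5, s_{21} = 5, s_{22} = 1, s_{23} = 6, s_{24} = 7, s_{25} = 4, s_{26} = 2.
The sequence repeats with period 24.
So s_{6067} = s_{1 + ((6067-1) mod 24)} = s_{19} = 0.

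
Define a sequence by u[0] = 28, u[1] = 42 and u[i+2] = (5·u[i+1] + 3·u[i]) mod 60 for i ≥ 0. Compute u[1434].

Listing terms: u[0] = 28; u[1] = 42; u[2] = 54; u[3] = 36; u[4] = 42; u[5] = 18; u[6] = 36; u[7] = 54; u[8] = 18; u[9] = 12; u[10] = 54; u[11] = 6; u[12] = 12; u[13] = 18; u[14] = 6; u[15] = 24; u[16] = 18; u[17] = 42; u[18] = 24; u[19] = 6; u[20] = 42; u[21] = 48; u[22] = 6; u[23] = 54; u[24] = 48; u[25] = 42; u[26] = 54.
Since (u[25], u[26]) = (u[1], u[2]) = (42, 54) (two consecutive terms determine the rest), the sequence is eventually periodic: after a pre-period of length 1 it cycles with period 24.
For i ≥ 1, u[i] depends only on (i - 1) mod 24. (1434 - 1) mod 24 = 17, so u[1434] = u[18] = 24.

24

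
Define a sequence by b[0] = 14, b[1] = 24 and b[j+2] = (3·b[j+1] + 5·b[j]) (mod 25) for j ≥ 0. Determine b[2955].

1

b[0] = 14,  b[1] = 24,  b[2] = 17,  b[3] = 21,  b[4] = 23,  b[5] = 24,  b[6] = 12,  b[7] = 6,  b[8] = 3,  b[9] = 14,  b[10] = 7,  b[11] = 16,  b[12] = 8,  b[13] = 4,  b[14] = 2,  b[15] = 1,  b[16] = 13,  b[17] = 19,  b[18] = 22,  b[19] = 11,  b[20] = 18,  b[21] = 9,  b[22] = 17,  b[23] = 21.
Since (b[22], b[23]) = (b[2], b[3]) = (17, 21) (two consecutive terms determine the rest), the sequence is eventually periodic: after a pre-period of length 2 it cycles with period 20.
For j ≥ 2, b[j] depends only on (j - 2) mod 20. (2955 - 2) mod 20 = 13, so b[2955] = b[15] = 1.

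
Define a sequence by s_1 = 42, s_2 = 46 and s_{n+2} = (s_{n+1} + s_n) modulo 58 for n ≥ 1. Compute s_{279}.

38

We have s_1 = 42,  s_2 = 46,  s_3 = 30,  s_4 = 18,  s_5 = 48,  s_6 = 8,  s_7 = 56,  s_8 = 6,  s_9 = 4,  s_{10} = 10,  s_{11} = 14,  s_{12} = 24,  s_{13} = 38,  s_{14} = 4,  s_{15} = 42,  s_{16} = 46.
The sequence repeats with period 14.
(279 - 1) mod 14 = 12, so s_{279} = s_{13} = 38.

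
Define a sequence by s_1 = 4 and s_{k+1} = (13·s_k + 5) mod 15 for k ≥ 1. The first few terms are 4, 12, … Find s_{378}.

Computing terms: s_1 = 4,  s_2 = 12,  s_3 = 11,  s_4 = 13,  s_5 = 9,  s_6 = 2,  s_7 = 1,  s_8 = 3,  s_9 = 14,  s_{10} = 7,  s_{11} = 6,  s_{12} = 8,  s_{13} = 4.
Since s_{13} = s_1 = 4, the sequence is periodic with period 12.
(378 - 1) mod 12 = 5, so s_{378} = s_6 = 2.

2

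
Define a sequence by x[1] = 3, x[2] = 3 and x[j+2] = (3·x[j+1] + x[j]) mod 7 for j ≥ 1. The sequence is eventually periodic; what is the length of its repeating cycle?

Listing terms: x[1] = 3,  x[2] = 3,  x[3] = 5,  x[4] = 4,  x[5] = 3,  x[6] = 6,  x[7] = 0,  x[8] = 6,  x[9] = 4,  x[10] = 4,  x[11] = 2,  x[12] = 3,  x[13] = 4,  x[14] = 1,  x[15] = 0,  x[16] = 1,  x[17] = 3,  x[18] = 3.
The sequence repeats with period 16.

16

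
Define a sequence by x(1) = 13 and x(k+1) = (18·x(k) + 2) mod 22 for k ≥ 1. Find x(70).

0

We have x(1) = 13,  x(2) = 16,  x(3) = 4,  x(4) = 8,  x(5) = 14,  x(6) = 12,  x(7) = 20,  x(8) = 10,  x(9) = 6,  x(10) = 0,  x(11) = 2,  x(12) = 16.
Since x(12) = x(2) = 16, the sequence is eventually periodic: after a pre-period of length 1 it cycles with period 10.
For k ≥ 2, x(k) depends only on (k - 2) mod 10. (70 - 2) mod 10 = 8, so x(70) = x(10) = 0.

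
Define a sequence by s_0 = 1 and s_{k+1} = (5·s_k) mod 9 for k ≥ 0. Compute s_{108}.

We have s_0 = 1, s_1 = 5, s_2 = 7, s_3 = 8, s_4 = 4, s_5 = 2, s_6 = 1.
Since s_6 = s_0 = 1, the sequence is periodic with period 6.
So s_{108} = s_{0 + ((108-0) mod 6)} = s_0 = 1.

1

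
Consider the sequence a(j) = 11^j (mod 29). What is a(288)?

16

a(1) = 11, a(2) = 5, a(3) = 26, a(4) = 25, a(5) = 14, a(6) = 9, a(7) = 12, a(8) = 16, a(9) = 2, a(10) = 22, a(11) = 10, a(12) = 23, a(13) = 21, a(14) = 28, a(15) = 18, a(16) = 24, a(17) = 3, a(18) = 4, a(19) = 15, a(20) = 20, a(21) = 17, a(22) = 13, a(23) = 27, a(24) = 7, a(25) = 19, a(26) = 6, a(27) = 8, a(28) = 1, a(29) = 11.
Since a(29) = a(1) = 11, the sequence is periodic with period 28.
(288 - 1) mod 28 = 7, so a(288) = a(8) = 16.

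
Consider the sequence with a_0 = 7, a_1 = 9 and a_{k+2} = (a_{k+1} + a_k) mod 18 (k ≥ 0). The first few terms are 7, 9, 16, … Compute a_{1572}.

11

We have a_0 = 7, a_1 = 9, a_2 = 16, a_3 = 7, a_4 = 5, a_5 = 12, a_6 = 17, a_7 = 11, a_8 = 10, a_9 = 3, a_{10} = 13, a_{11} = 16, a_{12} = 11, a_{13} = 9, a_{14} = 2, a_{15} = 11, a_{16} = 13, a_{17} = 6, a_{18} = 1, a_{19} = 7, a_{20} = 8, a_{21} = 15, a_{22} = 5, a_{23} = 2, a_{24} = 7, a_{25} = 9.
Since (a_{24}, a_{25}) = (a_0, a_1) = (7, 9) (two consecutive terms determine the rest), the sequence is periodic with period 24.
So a_{1572} = a_{0 + ((1572-0) mod 24)} = a_{12} = 11.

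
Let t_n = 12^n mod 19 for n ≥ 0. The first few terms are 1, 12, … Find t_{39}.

18

t_0 = 1, t_1 = 12, t_2 = 11, t_3 = 18, t_4 = 7, t_5 = 8, t_6 = 1.
The sequence repeats with period 6.
So t_{39} = t_{0 + ((39-0) mod 6)} = t_3 = 18.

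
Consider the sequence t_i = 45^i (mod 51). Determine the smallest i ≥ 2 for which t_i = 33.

8

We have t_1 = 45, t_2 = 36, t_3 = 39, t_4 = 21, t_5 = 27, t_6 = 42, t_7 = 3, t_8 = 33, t_9 = 6, t_{10} = 15, t_{11} = 12, t_{12} = 30, t_{13} = 24, t_{14} = 9, t_{15} = 48, t_{16} = 18, t_{17} = 45.
The sequence repeats with period 16.
The value 33 first appears (with i ≥ 2) at t_8.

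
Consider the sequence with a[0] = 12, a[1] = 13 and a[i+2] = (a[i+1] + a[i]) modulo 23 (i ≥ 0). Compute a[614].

We have a[0] = 12, a[1] = 13, a[2] = 2, a[3] = 15, a[4] = 17, a[5] = 9, a[6] = 3, a[7] = 12, a[8] = 15, a[9] = 4, a[10] = 19, a[11] = 0, a[12] = 19, a[13] = 19, a[14] = 15, a[15] = 11, a[16] = 3, a[17] = 14, a[18] = 17, a[19] = 8, a[20] = 2, a[21] = 10, a[22] = 12, a[23] = 22, a[24] = 11, a[25] = 10, a[26] = 21, a[27] = 8, a[28] = 6, a[29] = 14, a[30] = 20, a[31] = 11, a[32] = 8, a[33] = 19, a[34] = 4, a[35] = 0, a[36] = 4, a[37] = 4, a[38] = 8, a[39] = 12, a[40] = 20, a[41] = 9, a[42] = 6, a[43] = 15, a[44] = 21, a[45] = 13, a[46] = 11, a[47] = 1, a[48] = 12, a[49] = 13.
The sequence repeats with period 48.
So a[614] = a[0 + ((614-0) mod 48)] = a[38] = 8.

8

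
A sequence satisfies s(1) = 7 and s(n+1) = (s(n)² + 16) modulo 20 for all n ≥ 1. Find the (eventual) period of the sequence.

3

Computing terms: s(1) = 7,  s(2) = 5,  s(3) = 1,  s(4) = 17,  s(5) = 5.
Since s(5) = s(2) = 5, the sequence is eventually periodic: after a pre-period of length 1 it cycles with period 3.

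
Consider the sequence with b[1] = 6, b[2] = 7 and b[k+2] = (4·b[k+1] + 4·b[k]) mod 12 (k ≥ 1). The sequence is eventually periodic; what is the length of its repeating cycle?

We have b[1] = 6,  b[2] = 7,  b[3] = 4,  b[4] = 8,  b[5] = 0,  b[6] = 8,  b[7] = 8,  b[8] = 4,  b[9] = 0,  b[10] = 4,  b[11] = 4,  b[12] = 8.
Since (b[11], b[12]) = (b[3], b[4]) = (4, 8) (two consecutive terms determine the rest), the sequence is eventually periodic: after a pre-period of length 2 it cycles with period 8.

8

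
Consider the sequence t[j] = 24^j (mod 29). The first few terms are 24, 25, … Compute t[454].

23

We have t[1] = 24,  t[2] = 25,  t[3] = 20,  t[4] = 16,  t[5] = 7,  t[6] = 23,  t[7] = 1,  t[8] = 24.
Since t[8] = t[1] = 24, the sequence is periodic with period 7.
(454 - 1) mod 7 = 5, so t[454] = t[6] = 23.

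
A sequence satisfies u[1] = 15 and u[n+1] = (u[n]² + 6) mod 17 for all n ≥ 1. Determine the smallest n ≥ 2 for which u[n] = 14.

Listing terms: u[1] = 15, u[2] = 10, u[3] = 4, u[4] = 5, u[5] = 14, u[6] = 15.
Since u[6] = u[1] = 15, the sequence is periodic with period 5.
The value 14 first appears (with n ≥ 2) at u[5].

5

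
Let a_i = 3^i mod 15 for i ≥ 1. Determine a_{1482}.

9

Computing terms: a_1 = 3; a_2 = 9; a_3 = 12; a_4 = 6; a_5 = 3.
Since a_5 = a_1 = 3, the sequence is periodic with period 4.
(1482 - 1) mod 4 = 1, so a_{1482} = a_2 = 9.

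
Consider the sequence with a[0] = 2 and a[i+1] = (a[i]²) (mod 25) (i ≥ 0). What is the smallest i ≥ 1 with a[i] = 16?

2

Listing terms: a[0] = 2; a[1] = 4; a[2] = 16; a[3] = 6; a[4] = 11; a[5] = 21; a[6] = 16.
Since a[6] = a[2] = 16, the sequence is eventually periodic: after a pre-period of length 2 it cycles with period 4.
The value 16 first appears (with i ≥ 1) at a[2].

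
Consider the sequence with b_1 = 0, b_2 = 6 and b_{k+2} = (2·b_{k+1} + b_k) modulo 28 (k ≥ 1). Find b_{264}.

6

Computing terms: b_1 = 0,  b_2 = 6,  b_3 = 12,  b_4 = 2,  b_5 = 16,  b_6 = 6,  b_7 = 0,  b_8 = 6.
The sequence repeats with period 6.
So b_{264} = b_{1 + ((264-1) mod 6)} = b_6 = 6.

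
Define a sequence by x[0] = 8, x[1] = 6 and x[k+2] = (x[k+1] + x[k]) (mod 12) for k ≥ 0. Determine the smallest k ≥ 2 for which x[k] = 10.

4

Listing terms: x[0] = 8, x[1] = 6, x[2] = 2, x[3] = 8, x[4] = 10, x[5] = 6, x[6] = 4, x[7] = 10, x[8] = 2, x[9] = 0, x[10] = 2, x[11] = 2, x[12] = 4, x[13] = 6, x[14] = 10, x[15] = 4, x[16] = 2, x[17] = 6, x[18] = 8, x[19] = 2, x[20] = 10, x[21] = 0, x[22] = 10, x[23] = 10, x[24] = 8, x[25] = 6.
The sequence repeats with period 24.
The value 10 first appears (with k ≥ 2) at x[4].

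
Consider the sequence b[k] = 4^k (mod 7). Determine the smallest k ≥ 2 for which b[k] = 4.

Computing terms: b[1] = 4,  b[2] = 2,  b[3] = 1,  b[4] = 4.
The sequence repeats with period 3.
The value 4 next appears (with k ≥ 2) at b[4].

4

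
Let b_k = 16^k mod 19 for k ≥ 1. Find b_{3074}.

Computing terms: b_1 = 16,  b_2 = 9,  b_3 = 11,  b_4 = 5,  b_5 = 4,  b_6 = 7,  b_7 = 17,  b_8 = 6,  b_9 = 1,  b_{10} = 16.
Since b_{10} = b_1 = 16, the sequence is periodic with period 9.
So b_{3074} = b_{1 + ((3074-1) mod 9)} = b_5 = 4.

4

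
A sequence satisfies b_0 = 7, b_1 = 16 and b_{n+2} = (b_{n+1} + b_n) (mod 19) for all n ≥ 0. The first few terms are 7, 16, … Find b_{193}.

Listing terms: b_0 = 7, b_1 = 16, b_2 = 4, b_3 = 1, b_4 = 5, b_5 = 6, b_6 = 11, b_7 = 17, b_8 = 9, b_9 = 7, b_{10} = 16.
The sequence repeats with period 9.
So b_{193} = b_{0 + ((193-0) mod 9)} = b_4 = 5.

5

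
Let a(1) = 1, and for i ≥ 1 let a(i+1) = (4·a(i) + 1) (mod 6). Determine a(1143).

3

a(1) = 1,  a(2) = 5,  a(3) = 3,  a(4) = 1.
Since a(4) = a(1) = 1, the sequence is periodic with period 3.
So a(1143) = a(1 + ((1143-1) mod 3)) = a(3) = 3.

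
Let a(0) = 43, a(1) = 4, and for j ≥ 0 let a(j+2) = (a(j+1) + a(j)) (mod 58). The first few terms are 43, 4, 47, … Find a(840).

43

a(0) = 43, a(1) = 4, a(2) = 47, a(3) = 51, a(4) = 40, a(5) = 33, a(6) = 15, a(7) = 48, a(8) = 5, a(9) = 53, a(10) = 0, a(11) = 53, a(12) = 53, a(13) = 48, a(14) = 43, a(15) = 33, a(16) = 18, a(17) = 51, a(18) = 11, a(19) = 4, a(20) = 15, a(21) = 19, a(22) = 34, a(23) = 53, a(24) = 29, a(25) = 24, a(26) = 53, a(27) = 19, a(28) = 14, a(29) = 33, a(30) = 47, a(31) = 22, a(32) = 11, a(33) = 33, a(34) = 44, a(35) = 19, a(36) = 5, a(37) = 24, a(38) = 29, a(39) = 53, a(40) = 24, a(41) = 19, a(42) = 43, a(43) = 4.
The sequence repeats with period 42.
So a(840) = a(0 + ((840-0) mod 42)) = a(0) = 43.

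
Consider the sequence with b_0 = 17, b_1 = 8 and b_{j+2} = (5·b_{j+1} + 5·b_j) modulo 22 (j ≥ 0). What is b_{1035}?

19

Listing terms: b_0 = 17, b_1 = 8, b_2 = 15, b_3 = 5, b_4 = 12, b_5 = 19, b_6 = 1, b_7 = 12, b_8 = 21, b_9 = 11, b_{10} = 6, b_{11} = 19, b_{12} = 15, b_{13} = 16, b_{14} = 1, b_{15} = 19, b_{16} = 12, b_{17} = 1, b_{18} = 21, b_{19} = 0, b_{20} = 17, b_{21} = 19, b_{22} = 4, b_{23} = 5, b_{24} = 1, b_{25} = 8, b_{26} = 1, b_{27} = 1, b_{28} = 10, b_{29} = 11, b_{30} = 17, b_{31} = 8.
The sequence repeats with period 30.
So b_{1035} = b_{0 + ((1035-0) mod 30)} = b_{15} = 19.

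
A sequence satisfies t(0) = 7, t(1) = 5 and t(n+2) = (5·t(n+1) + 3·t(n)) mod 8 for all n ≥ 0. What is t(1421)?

6

We have t(0) = 7,  t(1) = 5,  t(2) = 6,  t(3) = 5,  t(4) = 3,  t(5) = 6,  t(6) = 7,  t(7) = 5.
The sequence repeats with period 6.
(1421 - 0) mod 6 = 5, so t(1421) = t(5) = 6.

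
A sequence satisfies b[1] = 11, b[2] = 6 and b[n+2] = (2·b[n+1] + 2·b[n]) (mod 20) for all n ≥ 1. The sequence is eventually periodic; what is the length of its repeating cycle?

Listing terms: b[1] = 11; b[2] = 6; b[3] = 14; b[4] = 0; b[5] = 8; b[6] = 16; b[7] = 8; b[8] = 8; b[9] = 12; b[10] = 0; b[11] = 4; b[12] = 8; b[13] = 4; b[14] = 4; b[15] = 16; b[16] = 0; b[17] = 12; b[18] = 4; b[19] = 12; b[20] = 12; b[21] = 8; b[22] = 0; b[23] = 16; b[24] = 12; b[25] = 16; b[26] = 16; b[27] = 4; b[28] = 0; b[29] = 8.
Since (b[28], b[29]) = (b[4], b[5]) = (0, 8) (two consecutive terms determine the rest), the sequence is eventually periodic: after a pre-period of length 3 it cycles with period 24.

24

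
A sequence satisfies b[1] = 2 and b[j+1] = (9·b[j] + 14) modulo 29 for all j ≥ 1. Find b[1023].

We have b[1] = 2, b[2] = 3, b[3] = 12, b[4] = 6, b[5] = 10, b[6] = 17, b[7] = 22, b[8] = 9, b[9] = 8, b[10] = 28, b[11] = 5, b[12] = 1, b[13] = 23, b[14] = 18, b[15] = 2.
The sequence repeats with period 14.
(1023 - 1) mod 14 = 0, so b[1023] = b[1] = 2.

2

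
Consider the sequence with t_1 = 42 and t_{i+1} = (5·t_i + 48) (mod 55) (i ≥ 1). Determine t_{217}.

38

Computing terms: t_1 = 42, t_2 = 38, t_3 = 18, t_4 = 28, t_5 = 23, t_6 = 53, t_7 = 38.
Since t_7 = t_2 = 38, the sequence is eventually periodic: after a pre-period of length 1 it cycles with period 5.
For i ≥ 2, t_i depends only on (i - 2) mod 5. (217 - 2) mod 5 = 0, so t_{217} = t_2 = 38.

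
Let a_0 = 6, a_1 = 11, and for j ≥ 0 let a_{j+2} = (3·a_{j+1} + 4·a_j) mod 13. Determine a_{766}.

2

Computing terms: a_0 = 6,  a_1 = 11,  a_2 = 5,  a_3 = 7,  a_4 = 2,  a_5 = 8,  a_6 = 6,  a_7 = 11.
The sequence repeats with period 6.
So a_{766} = a_{0 + ((766-0) mod 6)} = a_4 = 2.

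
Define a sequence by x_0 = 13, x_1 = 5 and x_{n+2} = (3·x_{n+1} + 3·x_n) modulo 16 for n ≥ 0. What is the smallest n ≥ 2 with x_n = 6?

Listing terms: x_0 = 13, x_1 = 5, x_2 = 6, x_3 = 1, x_4 = 5, x_5 = 2, x_6 = 5, x_7 = 5, x_8 = 14, x_9 = 9, x_{10} = 5, x_{11} = 10, x_{12} = 13, x_{13} = 5.
The sequence repeats with period 12.
The value 6 first appears (with n ≥ 2) at x_2.

2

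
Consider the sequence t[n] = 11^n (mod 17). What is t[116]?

4

Computing terms: t[1] = 11,  t[2] = 2,  t[3] = 5,  t[4] = 4,  t[5] = 10,  t[6] = 8,  t[7] = 3,  t[8] = 16,  t[9] = 6,  t[10] = 15,  t[11] = 12,  t[12] = 13,  t[13] = 7,  t[14] = 9,  t[15] = 14,  t[16] = 1,  t[17] = 11.
The sequence repeats with period 16.
(116 - 1) mod 16 = 3, so t[116] = t[4] = 4.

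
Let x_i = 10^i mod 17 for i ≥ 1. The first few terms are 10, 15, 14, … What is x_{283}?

3

Computing terms: x_1 = 10,  x_2 = 15,  x_3 = 14,  x_4 = 4,  x_5 = 6,  x_6 = 9,  x_7 = 5,  x_8 = 16,  x_9 = 7,  x_{10} = 2,  x_{11} = 3,  x_{12} = 13,  x_{13} = 11,  x_{14} = 8,  x_{15} = 12,  x_{16} = 1,  x_{17} = 10.
Since x_{17} = x_1 = 10, the sequence is periodic with period 16.
(283 - 1) mod 16 = 10, so x_{283} = x_{11} = 3.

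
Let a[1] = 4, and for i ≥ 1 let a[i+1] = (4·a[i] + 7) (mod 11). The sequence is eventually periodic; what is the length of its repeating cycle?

5

Listing terms: a[1] = 4; a[2] = 1; a[3] = 0; a[4] = 7; a[5] = 2; a[6] = 4.
Since a[6] = a[1] = 4, the sequence is periodic with period 5.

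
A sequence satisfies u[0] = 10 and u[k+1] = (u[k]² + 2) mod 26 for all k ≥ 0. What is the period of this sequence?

Computing terms: u[0] = 10, u[1] = 24, u[2] = 6, u[3] = 12, u[4] = 16, u[5] = 24.
Since u[5] = u[1] = 24, the sequence is eventually periodic: after a pre-period of length 1 it cycles with period 4.

4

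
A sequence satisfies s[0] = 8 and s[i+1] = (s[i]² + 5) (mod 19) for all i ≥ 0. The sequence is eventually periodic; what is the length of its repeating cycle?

s[0] = 8, s[1] = 12, s[2] = 16, s[3] = 14, s[4] = 11, s[5] = 12.
Since s[5] = s[1] = 12, the sequence is eventually periodic: after a pre-period of length 1 it cycles with period 4.

4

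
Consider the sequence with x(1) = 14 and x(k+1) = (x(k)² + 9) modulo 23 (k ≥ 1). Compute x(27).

We have x(1) = 14; x(2) = 21; x(3) = 13; x(4) = 17; x(5) = 22; x(6) = 10; x(7) = 17.
Since x(7) = x(4) = 17, the sequence is eventually periodic: after a pre-period of length 3 it cycles with period 3.
For k ≥ 4, x(k) depends only on (k - 4) mod 3. (27 - 4) mod 3 = 2, so x(27) = x(6) = 10.

10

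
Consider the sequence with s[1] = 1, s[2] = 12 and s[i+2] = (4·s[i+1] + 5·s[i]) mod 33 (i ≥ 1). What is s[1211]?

s[1] = 1,  s[2] = 12,  s[3] = 20,  s[4] = 8,  s[5] = 0,  s[6] = 7,  s[7] = 28,  s[8] = 15,  s[9] = 2,  s[10] = 17,  s[11] = 12,  s[12] = 1,  s[13] = 31,  s[14] = 30,  s[15] = 11,  s[16] = 29,  s[17] = 6,  s[18] = 4,  s[19] = 13,  s[20] = 6,  s[21] = 23,  s[22] = 23,  s[23] = 9,  s[24] = 19,  s[25] = 22,  s[26] = 18,  s[27] = 17,  s[28] = 26,  s[29] = 24,  s[30] = 28,  s[31] = 1,  s[32] = 12.
Since (s[31], s[32]) = (s[1], s[2]) = (1, 12) (two consecutive terms determine the rest), the sequence is periodic with period 30.
(1211 - 1) mod 30 = 10, so s[1211] = s[11] = 12.

12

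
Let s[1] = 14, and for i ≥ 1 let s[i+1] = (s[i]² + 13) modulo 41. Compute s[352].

We have s[1] = 14; s[2] = 4; s[3] = 29; s[4] = 34; s[5] = 21; s[6] = 3; s[7] = 22; s[8] = 5; s[9] = 38; s[10] = 22.
Since s[10] = s[7] = 22, the sequence is eventually periodic: after a pre-period of length 6 it cycles with period 3.
For i ≥ 7, s[i] depends only on (i - 7) mod 3. (352 - 7) mod 3 = 0, so s[352] = s[7] = 22.

22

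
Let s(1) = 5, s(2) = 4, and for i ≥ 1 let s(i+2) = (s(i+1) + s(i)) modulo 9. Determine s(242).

4

Computing terms: s(1) = 5,  s(2) = 4,  s(3) = 0,  s(4) = 4,  s(5) = 4,  s(6) = 8,  s(7) = 3,  s(8) = 2,  s(9) = 5,  s(10) = 7,  s(11) = 3,  s(12) = 1,  s(13) = 4,  s(14) = 5,  s(15) = 0,  s(16) = 5,  s(17) = 5,  s(18) = 1,  s(19) = 6,  s(20) = 7,  s(21) = 4,  s(22) = 2,  s(23) = 6,  s(24) = 8,  s(25) = 5,  s(26) = 4.
Since (s(25), s(26)) = (s(1), s(2)) = (5, 4) (two consecutive terms determine the rest), the sequence is periodic with period 24.
(242 - 1) mod 24 = 1, so s(242) = s(2) = 4.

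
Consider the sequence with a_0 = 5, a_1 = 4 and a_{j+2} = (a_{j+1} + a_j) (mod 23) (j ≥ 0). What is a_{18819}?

a_0 = 5,  a_1 = 4,  a_2 = 9,  a_3 = 13,  a_4 = 22,  a_5 = 12,  a_6 = 11,  a_7 = 0,  a_8 = 11,  a_9 = 11,  a_{10} = 22,  a_{11} = 10,  a_{12} = 9,  a_{13} = 19,  a_{14} = 5,  a_{15} = 1,  a_{16} = 6,  a_{17} = 7,  a_{18} = 13,  a_{19} = 20,  a_{20} = 10,  a_{21} = 7,  a_{22} = 17,  a_{23} = 1,  a_{24} = 18,  a_{25} = 19,  a_{26} = 14,  a_{27} = 10,  a_{28} = 1,  a_{29} = 11,  a_{30} = 12,  a_{31} = 0,  a_{32} = 12,  a_{33} = 12,  a_{34} = 1,  a_{35} = 13,  a_{36} = 14,  a_{37} = 4,  a_{38} = 18,  a_{39} = 22,  a_{40} = 17,  a_{41} = 16,  a_{42} = 10,  a_{43} = 3,  a_{44} = 13,  a_{45} = 16,  a_{46} = 6,  a_{47} = 22,  a_{48} = 5,  a_{49} = 4.
Since (a_{48}, a_{49}) = (a_0, a_1) = (5, 4) (two consecutive terms determine the rest), the sequence is periodic with period 48.
(18819 - 0) mod 48 = 3, so a_{18819} = a_3 = 13.

13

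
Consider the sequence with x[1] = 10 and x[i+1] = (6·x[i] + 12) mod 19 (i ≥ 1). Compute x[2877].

14

Computing terms: x[1] = 10, x[2] = 15, x[3] = 7, x[4] = 16, x[5] = 13, x[6] = 14, x[7] = 1, x[8] = 18, x[9] = 6, x[10] = 10.
The sequence repeats with period 9.
So x[2877] = x[1 + ((2877-1) mod 9)] = x[6] = 14.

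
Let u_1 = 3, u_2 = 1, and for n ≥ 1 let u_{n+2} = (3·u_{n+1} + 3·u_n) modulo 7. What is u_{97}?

We have u_1 = 3, u_2 = 1, u_3 = 5, u_4 = 4, u_5 = 6, u_6 = 2, u_7 = 3, u_8 = 1.
The sequence repeats with period 6.
(97 - 1) mod 6 = 0, so u_{97} = u_1 = 3.

3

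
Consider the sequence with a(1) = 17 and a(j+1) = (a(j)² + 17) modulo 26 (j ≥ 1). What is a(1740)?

0

a(1) = 17; a(2) = 20; a(3) = 1; a(4) = 18; a(5) = 3; a(6) = 0; a(7) = 17.
Since a(7) = a(1) = 17, the sequence is periodic with period 6.
(1740 - 1) mod 6 = 5, so a(1740) = a(6) = 0.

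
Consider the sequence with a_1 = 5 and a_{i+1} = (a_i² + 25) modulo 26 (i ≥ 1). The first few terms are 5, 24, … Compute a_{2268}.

16

a_1 = 5,  a_2 = 24,  a_3 = 3,  a_4 = 8,  a_5 = 11,  a_6 = 16,  a_7 = 21,  a_8 = 24.
Since a_8 = a_2 = 24, the sequence is eventually periodic: after a pre-period of length 1 it cycles with period 6.
For i ≥ 2, a_i depends only on (i - 2) mod 6. (2268 - 2) mod 6 = 4, so a_{2268} = a_6 = 16.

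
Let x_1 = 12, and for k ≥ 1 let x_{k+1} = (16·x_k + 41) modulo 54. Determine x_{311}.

5

Listing terms: x_1 = 12, x_2 = 17, x_3 = 43, x_4 = 27, x_5 = 41, x_6 = 49, x_7 = 15, x_8 = 11, x_9 = 1, x_{10} = 3, x_{11} = 35, x_{12} = 7, x_{13} = 45, x_{14} = 5, x_{15} = 13, x_{16} = 33, x_{17} = 29, x_{18} = 19, x_{19} = 21, x_{20} = 53, x_{21} = 25, x_{22} = 9, x_{23} = 23, x_{24} = 31, x_{25} = 51, x_{26} = 47, x_{27} = 37, x_{28} = 39, x_{29} = 17.
Since x_{29} = x_2 = 17, the sequence is eventually periodic: after a pre-period of length 1 it cycles with period 27.
For k ≥ 2, x_k depends only on (k - 2) mod 27. (311 - 2) mod 27 = 12, so x_{311} = x_{14} = 5.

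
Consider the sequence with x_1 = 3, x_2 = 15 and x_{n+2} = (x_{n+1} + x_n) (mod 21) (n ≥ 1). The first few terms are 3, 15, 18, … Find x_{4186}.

Computing terms: x_1 = 3; x_2 = 15; x_3 = 18; x_4 = 12; x_5 = 9; x_6 = 0; x_7 = 9; x_8 = 9; x_9 = 18; x_{10} = 6; x_{11} = 3; x_{12} = 9; x_{13} = 12; x_{14} = 0; x_{15} = 12; x_{16} = 12; x_{17} = 3; x_{18} = 15.
The sequence repeats with period 16.
So x_{4186} = x_{1 + ((4186-1) mod 16)} = x_{10} = 6.

6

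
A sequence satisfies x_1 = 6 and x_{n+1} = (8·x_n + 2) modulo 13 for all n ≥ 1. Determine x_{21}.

We have x_1 = 6, x_2 = 11, x_3 = 12, x_4 = 7, x_5 = 6.
Since x_5 = x_1 = 6, the sequence is periodic with period 4.
So x_{21} = x_{1 + ((21-1) mod 4)} = x_1 = 6.

6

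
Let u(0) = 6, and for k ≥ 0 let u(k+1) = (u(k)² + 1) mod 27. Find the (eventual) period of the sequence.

3

We have u(0) = 6, u(1) = 10, u(2) = 20, u(3) = 23, u(4) = 17, u(5) = 20.
Since u(5) = u(2) = 20, the sequence is eventually periodic: after a pre-period of length 2 it cycles with period 3.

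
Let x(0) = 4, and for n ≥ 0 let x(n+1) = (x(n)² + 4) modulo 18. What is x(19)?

2

We have x(0) = 4,  x(1) = 2,  x(2) = 8,  x(3) = 14,  x(4) = 2.
Since x(4) = x(1) = 2, the sequence is eventually periodic: after a pre-period of length 1 it cycles with period 3.
For n ≥ 1, x(n) depends only on (n - 1) mod 3. (19 - 1) mod 3 = 0, so x(19) = x(1) = 2.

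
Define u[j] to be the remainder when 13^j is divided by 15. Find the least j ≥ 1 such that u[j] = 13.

Listing terms: u[0] = 1, u[1] = 13, u[2] = 4, u[3] = 7, u[4] = 1.
The sequence repeats with period 4.
The value 13 first appears (with j ≥ 1) at u[1].

1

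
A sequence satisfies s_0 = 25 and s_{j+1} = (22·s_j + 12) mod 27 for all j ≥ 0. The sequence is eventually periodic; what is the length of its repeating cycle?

9

We have s_0 = 25, s_1 = 22, s_2 = 10, s_3 = 16, s_4 = 13, s_5 = 1, s_6 = 7, s_7 = 4, s_8 = 19, s_9 = 25.
Since s_9 = s_0 = 25, the sequence is periodic with period 9.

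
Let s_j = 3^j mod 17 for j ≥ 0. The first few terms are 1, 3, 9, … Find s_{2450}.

We have s_0 = 1; s_1 = 3; s_2 = 9; s_3 = 10; s_4 = 13; s_5 = 5; s_6 = 15; s_7 = 11; s_8 = 16; s_9 = 14; s_{10} = 8; s_{11} = 7; s_{12} = 4; s_{13} = 12; s_{14} = 2; s_{15} = 6; s_{16} = 1.
Since s_{16} = s_0 = 1, the sequence is periodic with period 16.
(2450 - 0) mod 16 = 2, so s_{2450} = s_2 = 9.

9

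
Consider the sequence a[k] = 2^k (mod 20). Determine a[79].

Listing terms: a[1] = 2, a[2] = 4, a[3] = 8, a[4] = 16, a[5] = 12, a[6] = 4.
Since a[6] = a[2] = 4, the sequence is eventually periodic: after a pre-period of length 1 it cycles with period 4.
For k ≥ 2, a[k] depends only on (k - 2) mod 4. (79 - 2) mod 4 = 1, so a[79] = a[3] = 8.

8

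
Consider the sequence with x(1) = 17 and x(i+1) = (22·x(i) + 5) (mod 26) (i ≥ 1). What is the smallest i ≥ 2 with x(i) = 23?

3

Computing terms: x(1) = 17; x(2) = 15; x(3) = 23; x(4) = 17.
Since x(4) = x(1) = 17, the sequence is periodic with period 3.
The value 23 first appears (with i ≥ 2) at x(3).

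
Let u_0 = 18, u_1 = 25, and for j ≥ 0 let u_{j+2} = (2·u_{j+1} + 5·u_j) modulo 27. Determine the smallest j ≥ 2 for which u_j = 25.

4

Computing terms: u_0 = 18; u_1 = 25; u_2 = 5; u_3 = 0; u_4 = 25; u_5 = 23; u_6 = 9; u_7 = 25; u_8 = 14; u_9 = 18; u_{10} = 25.
The sequence repeats with period 9.
The value 25 first appears (with j ≥ 2) at u_4.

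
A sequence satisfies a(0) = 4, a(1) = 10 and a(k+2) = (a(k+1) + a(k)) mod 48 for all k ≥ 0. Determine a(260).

38

We have a(0) = 4, a(1) = 10, a(2) = 14, a(3) = 24, a(4) = 38, a(5) = 14, a(6) = 4, a(7) = 18, a(8) = 22, a(9) = 40, a(10) = 14, a(11) = 6, a(12) = 20, a(13) = 26, a(14) = 46, a(15) = 24, a(16) = 22, a(17) = 46, a(18) = 20, a(19) = 18, a(20) = 38, a(21) = 8, a(22) = 46, a(23) = 6, a(24) = 4, a(25) = 10.
Since (a(24), a(25)) = (a(0), a(1)) = (4, 10) (two consecutive terms determine the rest), the sequence is periodic with period 24.
(260 - 0) mod 24 = 20, so a(260) = a(20) = 38.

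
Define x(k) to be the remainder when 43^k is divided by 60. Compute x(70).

49

Computing terms: x(1) = 43; x(2) = 49; x(3) = 7; x(4) = 1; x(5) = 43.
The sequence repeats with period 4.
So x(70) = x(1 + ((70-1) mod 4)) = x(2) = 49.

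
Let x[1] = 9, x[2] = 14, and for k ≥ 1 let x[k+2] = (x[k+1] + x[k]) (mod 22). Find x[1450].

Listing terms: x[1] = 9; x[2] = 14; x[3] = 1; x[4] = 15; x[5] = 16; x[6] = 9; x[7] = 3; x[8] = 12; x[9] = 15; x[10] = 5; x[11] = 20; x[12] = 3; x[13] = 1; x[14] = 4; x[15] = 5; x[16] = 9; x[17] = 14.
The sequence repeats with period 15.
So x[1450] = x[1 + ((1450-1) mod 15)] = x[10] = 5.

5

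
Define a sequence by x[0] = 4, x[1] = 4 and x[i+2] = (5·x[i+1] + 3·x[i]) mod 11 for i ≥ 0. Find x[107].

Listing terms: x[0] = 4, x[1] = 4, x[2] = 10, x[3] = 7, x[4] = 10, x[5] = 5, x[6] = 0, x[7] = 4, x[8] = 9, x[9] = 2, x[10] = 4, x[11] = 4.
Since (x[10], x[11]) = (x[0], x[1]) = (4, 4) (two consecutive terms determine the rest), the sequence is periodic with period 10.
(107 - 0) mod 10 = 7, so x[107] = x[7] = 4.

4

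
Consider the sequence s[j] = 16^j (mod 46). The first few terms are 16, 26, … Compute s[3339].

s[1] = 16,  s[2] = 26,  s[3] = 2,  s[4] = 32,  s[5] = 6,  s[6] = 4,  s[7] = 18,  s[8] = 12,  s[9] = 8,  s[10] = 36,  s[11] = 24,  s[12] = 16.
The sequence repeats with period 11.
(3339 - 1) mod 11 = 5, so s[3339] = s[6] = 4.

4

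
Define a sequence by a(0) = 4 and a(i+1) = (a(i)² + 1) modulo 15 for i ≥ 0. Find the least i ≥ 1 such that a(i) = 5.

2

We have a(0) = 4,  a(1) = 2,  a(2) = 5,  a(3) = 11,  a(4) = 2.
Since a(4) = a(1) = 2, the sequence is eventually periodic: after a pre-period of length 1 it cycles with period 3.
The value 5 first appears (with i ≥ 1) at a(2).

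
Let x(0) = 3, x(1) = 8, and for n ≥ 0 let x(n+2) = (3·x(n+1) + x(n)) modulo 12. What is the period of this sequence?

x(0) = 3,  x(1) = 8,  x(2) = 3,  x(3) = 5,  x(4) = 6,  x(5) = 11,  x(6) = 3,  x(7) = 8.
The sequence repeats with period 6.

6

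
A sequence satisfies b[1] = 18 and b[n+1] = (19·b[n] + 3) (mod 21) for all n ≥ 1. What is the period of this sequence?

6

b[1] = 18, b[2] = 9, b[3] = 6, b[4] = 12, b[5] = 0, b[6] = 3, b[7] = 18.
The sequence repeats with period 6.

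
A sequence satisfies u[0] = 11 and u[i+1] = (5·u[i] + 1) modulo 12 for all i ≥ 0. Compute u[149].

Listing terms: u[0] = 11, u[1] = 8, u[2] = 5, u[3] = 2, u[4] = 11.
Since u[4] = u[0] = 11, the sequence is periodic with period 4.
So u[149] = u[0 + ((149-0) mod 4)] = u[1] = 8.

8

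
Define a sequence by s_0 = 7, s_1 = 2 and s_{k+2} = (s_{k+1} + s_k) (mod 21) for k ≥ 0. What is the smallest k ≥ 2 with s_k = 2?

Listing terms: s_0 = 7,  s_1 = 2,  s_2 = 9,  s_3 = 11,  s_4 = 20,  s_5 = 10,  s_6 = 9,  s_7 = 19,  s_8 = 7,  s_9 = 5,  s_{10} = 12,  s_{11} = 17,  s_{12} = 8,  s_{13} = 4,  s_{14} = 12,  s_{15} = 16,  s_{16} = 7,  s_{17} = 2.
The sequence repeats with period 16.
The value 2 next appears (with k ≥ 2) at s_{17}.

17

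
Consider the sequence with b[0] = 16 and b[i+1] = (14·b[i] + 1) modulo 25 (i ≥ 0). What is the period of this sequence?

10

Computing terms: b[0] = 16,  b[1] = 0,  b[2] = 1,  b[3] = 15,  b[4] = 11,  b[5] = 5,  b[6] = 21,  b[7] = 20,  b[8] = 6,  b[9] = 10,  b[10] = 16.
Since b[10] = b[0] = 16, the sequence is periodic with period 10.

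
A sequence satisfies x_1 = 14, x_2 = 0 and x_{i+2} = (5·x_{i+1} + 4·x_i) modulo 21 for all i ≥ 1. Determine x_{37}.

7

Computing terms: x_1 = 14, x_2 = 0, x_3 = 14, x_4 = 7, x_5 = 7, x_6 = 0, x_7 = 7, x_8 = 14, x_9 = 14, x_{10} = 0.
The sequence repeats with period 8.
(37 - 1) mod 8 = 4, so x_{37} = x_5 = 7.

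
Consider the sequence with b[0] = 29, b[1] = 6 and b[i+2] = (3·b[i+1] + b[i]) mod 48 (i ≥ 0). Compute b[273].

b[0] = 29, b[1] = 6, b[2] = 47, b[3] = 3, b[4] = 8, b[5] = 27, b[6] = 41, b[7] = 6, b[8] = 11, b[9] = 39, b[10] = 32, b[11] = 39, b[12] = 5, b[13] = 6, b[14] = 23, b[15] = 27, b[16] = 8, b[17] = 3, b[18] = 17, b[19] = 6, b[20] = 35, b[21] = 15, b[22] = 32, b[23] = 15, b[24] = 29, b[25] = 6.
The sequence repeats with period 24.
(273 - 0) mod 24 = 9, so b[273] = b[9] = 39.

39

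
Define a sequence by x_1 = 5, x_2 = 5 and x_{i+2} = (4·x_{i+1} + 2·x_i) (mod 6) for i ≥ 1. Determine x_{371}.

4

Listing terms: x_1 = 5, x_2 = 5, x_3 = 0, x_4 = 4, x_5 = 4, x_6 = 0, x_7 = 2, x_8 = 2, x_9 = 0, x_{10} = 4.
Since (x_9, x_{10}) = (x_3, x_4) = (0, 4) (two consecutive terms determine the rest), the sequence is eventually periodic: after a pre-period of length 2 it cycles with period 6.
For i ≥ 3, x_i depends only on (i - 3) mod 6. (371 - 3) mod 6 = 2, so x_{371} = x_5 = 4.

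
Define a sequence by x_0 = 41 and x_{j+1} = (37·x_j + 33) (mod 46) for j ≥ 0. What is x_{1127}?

Computing terms: x_0 = 41,  x_1 = 32,  x_2 = 21,  x_3 = 28,  x_4 = 11,  x_5 = 26,  x_6 = 29,  x_7 = 2,  x_8 = 15,  x_9 = 36,  x_{10} = 31,  x_{11} = 30,  x_{12} = 39,  x_{13} = 4,  x_{14} = 43,  x_{15} = 14,  x_{16} = 45,  x_{17} = 42,  x_{18} = 23,  x_{19} = 10,  x_{20} = 35,  x_{21} = 40,  x_{22} = 41.
Since x_{22} = x_0 = 41, the sequence is periodic with period 22.
(1127 - 0) mod 22 = 5, so x_{1127} = x_5 = 26.

26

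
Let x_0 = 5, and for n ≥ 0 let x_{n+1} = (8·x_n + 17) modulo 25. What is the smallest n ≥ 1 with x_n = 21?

Listing terms: x_0 = 5; x_1 = 7; x_2 = 23; x_3 = 1; x_4 = 0; x_5 = 17; x_6 = 3; x_7 = 16; x_8 = 20; x_9 = 2; x_{10} = 8; x_{11} = 6; x_{12} = 15; x_{13} = 12; x_{14} = 13; x_{15} = 21; x_{16} = 10; x_{17} = 22; x_{18} = 18; x_{19} = 11; x_{20} = 5.
The sequence repeats with period 20.
The value 21 first appears (with n ≥ 1) at x_{15}.

15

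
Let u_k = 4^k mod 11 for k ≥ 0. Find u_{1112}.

5

Computing terms: u_0 = 1; u_1 = 4; u_2 = 5; u_3 = 9; u_4 = 3; u_5 = 1.
The sequence repeats with period 5.
So u_{1112} = u_{0 + ((1112-0) mod 5)} = u_2 = 5.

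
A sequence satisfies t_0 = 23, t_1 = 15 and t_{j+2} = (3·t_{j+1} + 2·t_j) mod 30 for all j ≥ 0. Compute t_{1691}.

27

Listing terms: t_0 = 23; t_1 = 15; t_2 = 1; t_3 = 3; t_4 = 11; t_5 = 9; t_6 = 19; t_7 = 15; t_8 = 23; t_9 = 9; t_{10} = 13; t_{11} = 27; t_{12} = 17; t_{13} = 15; t_{14} = 19; t_{15} = 27; t_{16} = 29; t_{17} = 21; t_{18} = 1; t_{19} = 15; t_{20} = 17; t_{21} = 21; t_{22} = 7; t_{23} = 3; t_{24} = 23; t_{25} = 15.
The sequence repeats with period 24.
So t_{1691} = t_{0 + ((1691-0) mod 24)} = t_{11} = 27.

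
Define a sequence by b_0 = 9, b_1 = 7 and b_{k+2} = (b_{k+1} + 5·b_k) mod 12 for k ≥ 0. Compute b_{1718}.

4

b_0 = 9; b_1 = 7; b_2 = 4; b_3 = 3; b_4 = 11; b_5 = 2; b_6 = 9; b_7 = 7.
Since (b_6, b_7) = (b_0, b_1) = (9, 7) (two consecutive terms determine the rest), the sequence is periodic with period 6.
(1718 - 0) mod 6 = 2, so b_{1718} = b_2 = 4.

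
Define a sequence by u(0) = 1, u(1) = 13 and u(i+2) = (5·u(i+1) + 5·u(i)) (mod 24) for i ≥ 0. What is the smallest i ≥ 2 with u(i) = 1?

Listing terms: u(0) = 1; u(1) = 13; u(2) = 22; u(3) = 7; u(4) = 1; u(5) = 16; u(6) = 13; u(7) = 1; u(8) = 22; u(9) = 19; u(10) = 13; u(11) = 16; u(12) = 1; u(13) = 13.
The sequence repeats with period 12.
The value 1 first appears (with i ≥ 2) at u(4).

4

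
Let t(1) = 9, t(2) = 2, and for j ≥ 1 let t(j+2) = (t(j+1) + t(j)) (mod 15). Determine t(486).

7

Listing terms: t(1) = 9, t(2) = 2, t(3) = 11, t(4) = 13, t(5) = 9, t(6) = 7, t(7) = 1, t(8) = 8, t(9) = 9, t(10) = 2.
The sequence repeats with period 8.
So t(486) = t(1 + ((486-1) mod 8)) = t(6) = 7.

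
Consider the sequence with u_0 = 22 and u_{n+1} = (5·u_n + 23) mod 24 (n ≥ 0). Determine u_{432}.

22

We have u_0 = 22, u_1 = 13, u_2 = 16, u_3 = 7, u_4 = 10, u_5 = 1, u_6 = 4, u_7 = 19, u_8 = 22.
Since u_8 = u_0 = 22, the sequence is periodic with period 8.
(432 - 0) mod 8 = 0, so u_{432} = u_0 = 22.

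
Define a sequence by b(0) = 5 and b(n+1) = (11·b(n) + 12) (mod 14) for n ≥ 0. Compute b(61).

Listing terms: b(0) = 5,  b(1) = 11,  b(2) = 7,  b(3) = 5.
The sequence repeats with period 3.
(61 - 0) mod 3 = 1, so b(61) = b(1) = 11.

11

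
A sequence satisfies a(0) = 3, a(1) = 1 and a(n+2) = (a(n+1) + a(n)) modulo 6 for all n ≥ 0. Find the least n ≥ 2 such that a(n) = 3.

Computing terms: a(0) = 3; a(1) = 1; a(2) = 4; a(3) = 5; a(4) = 3; a(5) = 2; a(6) = 5; a(7) = 1; a(8) = 0; a(9) = 1; a(10) = 1; a(11) = 2; a(12) = 3; a(13) = 5; a(14) = 2; a(15) = 1; a(16) = 3; a(17) = 4; a(18) = 1; a(19) = 5; a(20) = 0; a(21) = 5; a(22) = 5; a(23) = 4; a(24) = 3; a(25) = 1.
Since (a(24), a(25)) = (a(0), a(1)) = (3, 1) (two consecutive terms determine the rest), the sequence is periodic with period 24.
The value 3 first appears (with n ≥ 2) at a(4).

4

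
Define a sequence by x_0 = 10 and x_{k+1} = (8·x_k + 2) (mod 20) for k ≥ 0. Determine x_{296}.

x_0 = 10,  x_1 = 2,  x_2 = 18,  x_3 = 6,  x_4 = 10.
Since x_4 = x_0 = 10, the sequence is periodic with period 4.
(296 - 0) mod 4 = 0, so x_{296} = x_0 = 10.

10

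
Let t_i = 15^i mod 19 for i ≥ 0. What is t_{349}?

13

Computing terms: t_0 = 1, t_1 = 15, t_2 = 16, t_3 = 12, t_4 = 9, t_5 = 2, t_6 = 11, t_7 = 13, t_8 = 5, t_9 = 18, t_{10} = 4, t_{11} = 3, t_{12} = 7, t_{13} = 10, t_{14} = 17, t_{15} = 8, t_{16} = 6, t_{17} = 14, t_{18} = 1.
The sequence repeats with period 18.
(349 - 0) mod 18 = 7, so t_{349} = t_7 = 13.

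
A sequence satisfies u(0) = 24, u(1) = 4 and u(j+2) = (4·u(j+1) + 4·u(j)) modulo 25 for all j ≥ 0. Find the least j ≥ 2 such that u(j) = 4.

4

Computing terms: u(0) = 24; u(1) = 4; u(2) = 12; u(3) = 14; u(4) = 4; u(5) = 22; u(6) = 4; u(7) = 4; u(8) = 7; u(9) = 19; u(10) = 4; u(11) = 17; u(12) = 9; u(13) = 4; u(14) = 2; u(15) = 24; u(16) = 4.
Since (u(15), u(16)) = (u(0), u(1)) = (24, 4) (two consecutive terms determine the rest), the sequence is periodic with period 15.
The value 4 first appears (with j ≥ 2) at u(4).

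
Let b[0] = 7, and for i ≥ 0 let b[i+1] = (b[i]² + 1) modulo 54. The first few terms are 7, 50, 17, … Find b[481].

50

We have b[0] = 7; b[1] = 50; b[2] = 17; b[3] = 20; b[4] = 23; b[5] = 44; b[6] = 47; b[7] = 50.
Since b[7] = b[1] = 50, the sequence is eventually periodic: after a pre-period of length 1 it cycles with period 6.
For i ≥ 1, b[i] depends only on (i - 1) mod 6. (481 - 1) mod 6 = 0, so b[481] = b[1] = 50.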